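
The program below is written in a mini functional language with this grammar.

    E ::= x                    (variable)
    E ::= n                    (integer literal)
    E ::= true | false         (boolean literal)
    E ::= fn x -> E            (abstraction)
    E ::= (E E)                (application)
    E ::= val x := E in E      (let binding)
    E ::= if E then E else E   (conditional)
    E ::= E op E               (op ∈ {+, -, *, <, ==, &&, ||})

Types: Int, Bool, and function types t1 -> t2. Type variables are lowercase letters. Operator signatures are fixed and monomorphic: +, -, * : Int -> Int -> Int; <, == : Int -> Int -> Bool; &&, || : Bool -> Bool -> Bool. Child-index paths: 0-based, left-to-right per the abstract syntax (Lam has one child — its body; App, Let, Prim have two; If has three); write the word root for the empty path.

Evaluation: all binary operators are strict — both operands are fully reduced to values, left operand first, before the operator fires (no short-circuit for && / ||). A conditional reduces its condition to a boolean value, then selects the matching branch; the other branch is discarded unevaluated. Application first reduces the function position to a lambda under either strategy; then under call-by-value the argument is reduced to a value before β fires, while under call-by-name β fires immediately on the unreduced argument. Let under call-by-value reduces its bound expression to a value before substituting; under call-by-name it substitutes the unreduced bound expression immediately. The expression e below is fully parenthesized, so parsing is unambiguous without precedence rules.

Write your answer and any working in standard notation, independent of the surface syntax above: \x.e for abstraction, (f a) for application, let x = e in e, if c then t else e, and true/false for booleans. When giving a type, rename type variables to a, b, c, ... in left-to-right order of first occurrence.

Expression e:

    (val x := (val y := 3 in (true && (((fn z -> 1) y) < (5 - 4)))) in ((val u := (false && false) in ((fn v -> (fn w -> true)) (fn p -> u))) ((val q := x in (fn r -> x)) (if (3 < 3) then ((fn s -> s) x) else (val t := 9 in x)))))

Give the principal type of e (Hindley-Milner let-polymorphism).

Derivation:
let y : Int
  unify Bool ~ Bool
\z._ : a -> Int
y : Int
  unify a -> Int ~ Int -> b
  unify a ~ Int
  unify Int ~ b
_ _ : Int
  unify Int ~ Int
  unify Int ~ Int
  unify Int ~ Int
  unify Int ~ Int
  unify Bool ~ Bool
let x : Bool
  unify Bool ~ Bool
  unify Bool ~ Bool
let u : Bool
\w._ : d -> Bool
\v._ : c -> d -> Bool
u : Bool
\p._ : e -> Bool
  unify c -> d -> Bool ~ (e -> Bool) -> f
  unify c ~ e -> Bool
  unify d -> Bool ~ f
_ _ : d -> Bool
x : Bool
let q : Bool
x : Bool
\r._ : g -> Bool
  unify Int ~ Int
  unify Int ~ Int
  unify Bool ~ Bool
s : h
\s._ : h -> h
x : Bool
  unify h -> h ~ Bool -> i
  unify h ~ Bool
  unify Bool ~ i
_ _ : Bool
let t : Int
x : Bool
  unify Bool ~ Bool
  unify g -> Bool ~ Bool -> j
  unify g ~ Bool
  unify Bool ~ j
_ _ : Bool
  unify d -> Bool ~ Bool -> k
  unify d ~ Bool
  unify Bool ~ k
_ _ : Bool

Answer: Bool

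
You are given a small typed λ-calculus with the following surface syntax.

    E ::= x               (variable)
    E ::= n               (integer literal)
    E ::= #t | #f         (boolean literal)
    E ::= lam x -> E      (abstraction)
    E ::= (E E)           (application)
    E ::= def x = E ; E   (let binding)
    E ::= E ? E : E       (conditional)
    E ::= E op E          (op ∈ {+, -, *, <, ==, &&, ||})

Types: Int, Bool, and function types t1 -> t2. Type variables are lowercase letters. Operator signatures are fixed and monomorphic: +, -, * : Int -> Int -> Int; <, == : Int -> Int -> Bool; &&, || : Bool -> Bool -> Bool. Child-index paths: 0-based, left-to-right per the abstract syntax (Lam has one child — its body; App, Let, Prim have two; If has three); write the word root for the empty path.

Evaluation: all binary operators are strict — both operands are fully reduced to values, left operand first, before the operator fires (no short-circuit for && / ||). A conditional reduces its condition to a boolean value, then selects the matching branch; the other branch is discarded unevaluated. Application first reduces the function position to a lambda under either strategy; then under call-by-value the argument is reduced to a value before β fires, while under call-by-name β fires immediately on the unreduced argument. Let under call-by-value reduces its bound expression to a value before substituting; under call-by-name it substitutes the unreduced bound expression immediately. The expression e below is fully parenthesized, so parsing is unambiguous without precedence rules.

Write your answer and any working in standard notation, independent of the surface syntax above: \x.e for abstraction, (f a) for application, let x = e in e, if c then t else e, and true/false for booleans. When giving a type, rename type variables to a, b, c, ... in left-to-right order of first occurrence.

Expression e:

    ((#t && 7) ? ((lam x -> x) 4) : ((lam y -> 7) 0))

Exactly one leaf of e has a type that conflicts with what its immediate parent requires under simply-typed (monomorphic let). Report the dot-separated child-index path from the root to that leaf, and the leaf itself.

Answer: 0.1 : 7

Derivation:
  unify Bool ~ Bool
  unify Int ~ Bool
  FAIL: mismatch Int ~ Bool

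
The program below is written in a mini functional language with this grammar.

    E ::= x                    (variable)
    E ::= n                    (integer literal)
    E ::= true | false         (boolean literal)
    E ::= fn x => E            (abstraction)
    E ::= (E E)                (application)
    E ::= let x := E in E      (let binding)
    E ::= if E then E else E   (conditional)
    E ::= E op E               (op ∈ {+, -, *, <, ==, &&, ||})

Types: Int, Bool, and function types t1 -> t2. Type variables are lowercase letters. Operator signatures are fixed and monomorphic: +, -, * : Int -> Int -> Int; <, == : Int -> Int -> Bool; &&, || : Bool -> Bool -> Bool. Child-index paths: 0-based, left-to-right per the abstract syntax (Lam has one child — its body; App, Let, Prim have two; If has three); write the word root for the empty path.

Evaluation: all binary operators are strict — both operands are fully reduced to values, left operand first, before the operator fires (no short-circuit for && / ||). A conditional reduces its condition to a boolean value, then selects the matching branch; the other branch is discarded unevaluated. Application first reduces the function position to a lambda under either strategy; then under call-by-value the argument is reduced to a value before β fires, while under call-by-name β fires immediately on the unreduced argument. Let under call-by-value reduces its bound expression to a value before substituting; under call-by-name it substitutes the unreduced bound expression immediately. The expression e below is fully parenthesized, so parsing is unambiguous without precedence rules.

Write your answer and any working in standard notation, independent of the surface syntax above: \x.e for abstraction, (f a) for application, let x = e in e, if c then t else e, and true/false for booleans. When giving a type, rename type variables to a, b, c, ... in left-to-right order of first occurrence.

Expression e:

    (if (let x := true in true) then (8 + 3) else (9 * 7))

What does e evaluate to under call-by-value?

Derivation:
step 0: (if (let x = true in true) then (8 + 3) else (9 * 7))
step 1: [let@0] (if true then (8 + 3) else (9 * 7))
step 2: [if@root] (8 + 3)
step 3: [delta@root] 11

Answer: 11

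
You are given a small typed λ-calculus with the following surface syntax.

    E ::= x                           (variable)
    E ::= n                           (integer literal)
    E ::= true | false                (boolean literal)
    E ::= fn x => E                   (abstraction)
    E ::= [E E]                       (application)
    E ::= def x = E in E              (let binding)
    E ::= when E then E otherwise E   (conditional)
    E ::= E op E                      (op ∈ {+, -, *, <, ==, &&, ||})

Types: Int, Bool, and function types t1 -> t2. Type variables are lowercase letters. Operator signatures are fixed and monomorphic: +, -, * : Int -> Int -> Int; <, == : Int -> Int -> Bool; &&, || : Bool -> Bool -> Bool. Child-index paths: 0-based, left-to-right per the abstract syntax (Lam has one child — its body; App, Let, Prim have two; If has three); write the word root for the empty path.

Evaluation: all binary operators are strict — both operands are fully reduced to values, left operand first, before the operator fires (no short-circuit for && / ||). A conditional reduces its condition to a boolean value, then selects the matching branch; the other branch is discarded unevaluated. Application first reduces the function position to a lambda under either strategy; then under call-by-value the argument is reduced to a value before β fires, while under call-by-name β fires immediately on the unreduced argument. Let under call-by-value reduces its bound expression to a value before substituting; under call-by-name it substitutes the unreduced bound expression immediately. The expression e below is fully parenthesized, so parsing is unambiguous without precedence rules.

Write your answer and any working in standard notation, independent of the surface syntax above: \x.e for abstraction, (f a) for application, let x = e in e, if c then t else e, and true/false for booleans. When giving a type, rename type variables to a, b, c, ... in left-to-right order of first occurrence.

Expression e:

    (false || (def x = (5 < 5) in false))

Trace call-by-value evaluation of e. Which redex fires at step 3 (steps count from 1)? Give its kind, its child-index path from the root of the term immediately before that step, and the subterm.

Answer: delta at root : (false || false)

Working:
step 0: (false || (let x = (5 < 5) in false))
step 1: [delta@1.0] (false || (let x = false in false))
step 2: [let@1] (false || false)
step 3: [delta@root] false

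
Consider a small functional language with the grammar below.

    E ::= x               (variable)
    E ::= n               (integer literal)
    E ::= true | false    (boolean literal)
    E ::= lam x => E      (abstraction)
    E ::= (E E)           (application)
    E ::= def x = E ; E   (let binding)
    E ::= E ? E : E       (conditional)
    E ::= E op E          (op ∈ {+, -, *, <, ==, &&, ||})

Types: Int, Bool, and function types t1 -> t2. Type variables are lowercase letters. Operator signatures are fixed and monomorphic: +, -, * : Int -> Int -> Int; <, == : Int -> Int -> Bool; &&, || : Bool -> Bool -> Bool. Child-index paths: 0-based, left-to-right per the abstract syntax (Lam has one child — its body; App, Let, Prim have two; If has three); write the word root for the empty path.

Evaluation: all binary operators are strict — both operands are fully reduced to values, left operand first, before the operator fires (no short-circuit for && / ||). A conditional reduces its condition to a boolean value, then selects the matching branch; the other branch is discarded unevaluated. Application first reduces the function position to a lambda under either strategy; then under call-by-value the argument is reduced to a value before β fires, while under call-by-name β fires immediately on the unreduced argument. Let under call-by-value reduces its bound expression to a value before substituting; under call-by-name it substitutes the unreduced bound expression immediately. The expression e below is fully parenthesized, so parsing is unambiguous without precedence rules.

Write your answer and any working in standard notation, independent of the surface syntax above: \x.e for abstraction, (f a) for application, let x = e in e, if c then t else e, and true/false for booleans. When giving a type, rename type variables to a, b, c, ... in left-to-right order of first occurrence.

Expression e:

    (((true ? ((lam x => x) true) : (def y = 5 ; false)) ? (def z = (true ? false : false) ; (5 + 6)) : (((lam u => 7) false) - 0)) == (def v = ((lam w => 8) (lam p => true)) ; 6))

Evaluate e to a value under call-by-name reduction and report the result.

Answer: false

Trace:
step 0: ((if (if true then ((\x.x) true) else (let y = 5 in false)) then (let z = (if true then false else false) in (5 + 6)) else (((\u.7) false) - 0)) == (let v = ((\w.8) (\p.true)) in 6))
step 1: [if@0.0] ((if ((\x.x) true) then (let z = (if true then false else false) in (5 + 6)) else (((\u.7) false) - 0)) == (let v = ((\w.8) (\p.true)) in 6))
step 2: [beta@0.0] ((if true then (let z = (if true then false else false) in (5 + 6)) else (((\u.7) false) - 0)) == (let v = ((\w.8) (\p.true)) in 6))
step 3: [if@0] ((let z = (if true then false else false) in (5 + 6)) == (let v = ((\w.8) (\p.true)) in 6))
step 4: [let@0] ((5 + 6) == (let v = ((\w.8) (\p.true)) in 6))
step 5: [delta@0] (11 == (let v = ((\w.8) (\p.true)) in 6))
step 6: [let@1] (11 == 6)
step 7: [delta@root] false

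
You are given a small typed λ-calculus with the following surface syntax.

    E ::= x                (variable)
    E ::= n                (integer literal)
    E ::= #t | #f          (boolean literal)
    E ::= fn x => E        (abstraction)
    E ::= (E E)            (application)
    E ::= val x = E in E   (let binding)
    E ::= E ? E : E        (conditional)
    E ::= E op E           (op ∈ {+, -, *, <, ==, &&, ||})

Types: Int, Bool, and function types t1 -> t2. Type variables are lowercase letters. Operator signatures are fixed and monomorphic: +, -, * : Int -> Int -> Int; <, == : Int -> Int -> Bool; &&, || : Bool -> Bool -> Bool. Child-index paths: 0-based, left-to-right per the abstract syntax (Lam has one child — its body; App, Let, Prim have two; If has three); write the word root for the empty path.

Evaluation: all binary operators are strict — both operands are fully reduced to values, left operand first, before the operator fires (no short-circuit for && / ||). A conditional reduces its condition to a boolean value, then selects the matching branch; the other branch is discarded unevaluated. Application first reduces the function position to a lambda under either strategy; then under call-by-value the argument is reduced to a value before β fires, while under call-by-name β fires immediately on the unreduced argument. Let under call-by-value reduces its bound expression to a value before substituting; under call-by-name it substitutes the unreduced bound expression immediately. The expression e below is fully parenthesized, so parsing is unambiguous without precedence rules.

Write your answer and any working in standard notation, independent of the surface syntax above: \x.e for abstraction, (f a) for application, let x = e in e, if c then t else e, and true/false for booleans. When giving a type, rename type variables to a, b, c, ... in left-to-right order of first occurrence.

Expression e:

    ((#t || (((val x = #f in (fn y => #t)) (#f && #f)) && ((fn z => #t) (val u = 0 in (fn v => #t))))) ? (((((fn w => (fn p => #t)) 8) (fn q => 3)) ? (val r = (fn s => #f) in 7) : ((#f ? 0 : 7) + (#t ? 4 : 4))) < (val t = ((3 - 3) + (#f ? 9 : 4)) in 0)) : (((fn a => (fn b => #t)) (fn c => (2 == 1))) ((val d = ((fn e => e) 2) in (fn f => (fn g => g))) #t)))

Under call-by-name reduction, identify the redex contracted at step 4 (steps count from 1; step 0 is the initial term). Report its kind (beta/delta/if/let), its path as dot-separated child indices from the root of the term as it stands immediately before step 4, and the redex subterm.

Working:
step 0: (if (true || (((let x = false in (\y.true)) (false && false)) && ((\z.true) (let u = 0 in (\v.true))))) then ((if (((\w.(\p.true)) 8) (\q.3)) then (let r = (\s.false) in 7) else ((if false then 0 else 7) + (if true then 4 else 4))) < (let t = ((3 - 3) + (if false then 9 else 4)) in 0)) else (((\a.(\b.true)) (\c.(2 == 1))) ((let d = ((\e.e) 2) in (\f.(\g.g))) true)))
step 1: [let@0.1.0.0] (if (true || (((\y.true) (false && false)) && ((\z.true) (let u = 0 in (\v.true))))) then ((if (((\w.(\p.true)) 8) (\q.3)) then (let r = (\s.false) in 7) else ((if false then 0 else 7) + (if true then 4 else 4))) < (let t = ((3 - 3) + (if false then 9 else 4)) in 0)) else (((\a.(\b.true)) (\c.(2 == 1))) ((let d = ((\e.e) 2) in (\f.(\g.g))) true)))
step 2: [beta@0.1.0] (if (true || (true && ((\z.true) (let u = 0 in (\v.true))))) then ((if (((\w.(\p.true)) 8) (\q.3)) then (let r = (\s.false) in 7) else ((if false then 0 else 7) + (if true then 4 else 4))) < (let t = ((3 - 3) + (if false then 9 else 4)) in 0)) else (((\a.(\b.true)) (\c.(2 == 1))) ((let d = ((\e.e) 2) in (\f.(\g.g))) true)))
step 3: [beta@0.1.1] (if (true || (true && true)) then ((if (((\w.(\p.true)) 8) (\q.3)) then (let r = (\s.false) in 7) else ((if false then 0 else 7) + (if true then 4 else 4))) < (let t = ((3 - 3) + (if false then 9 else 4)) in 0)) else (((\a.(\b.true)) (\c.(2 == 1))) ((let d = ((\e.e) 2) in (\f.(\g.g))) true)))
step 4: [delta@0.1] (if (true || true) then ((if (((\w.(\p.true)) 8) (\q.3)) then (let r = (\s.false) in 7) else ((if false then 0 else 7) + (if true then 4 else 4))) < (let t = ((3 - 3) + (if false then 9 else 4)) in 0)) else (((\a.(\b.true)) (\c.(2 == 1))) ((let d = ((\e.e) 2) in (\f.(\g.g))) true)))

Answer: delta at 0.1 : (true && true)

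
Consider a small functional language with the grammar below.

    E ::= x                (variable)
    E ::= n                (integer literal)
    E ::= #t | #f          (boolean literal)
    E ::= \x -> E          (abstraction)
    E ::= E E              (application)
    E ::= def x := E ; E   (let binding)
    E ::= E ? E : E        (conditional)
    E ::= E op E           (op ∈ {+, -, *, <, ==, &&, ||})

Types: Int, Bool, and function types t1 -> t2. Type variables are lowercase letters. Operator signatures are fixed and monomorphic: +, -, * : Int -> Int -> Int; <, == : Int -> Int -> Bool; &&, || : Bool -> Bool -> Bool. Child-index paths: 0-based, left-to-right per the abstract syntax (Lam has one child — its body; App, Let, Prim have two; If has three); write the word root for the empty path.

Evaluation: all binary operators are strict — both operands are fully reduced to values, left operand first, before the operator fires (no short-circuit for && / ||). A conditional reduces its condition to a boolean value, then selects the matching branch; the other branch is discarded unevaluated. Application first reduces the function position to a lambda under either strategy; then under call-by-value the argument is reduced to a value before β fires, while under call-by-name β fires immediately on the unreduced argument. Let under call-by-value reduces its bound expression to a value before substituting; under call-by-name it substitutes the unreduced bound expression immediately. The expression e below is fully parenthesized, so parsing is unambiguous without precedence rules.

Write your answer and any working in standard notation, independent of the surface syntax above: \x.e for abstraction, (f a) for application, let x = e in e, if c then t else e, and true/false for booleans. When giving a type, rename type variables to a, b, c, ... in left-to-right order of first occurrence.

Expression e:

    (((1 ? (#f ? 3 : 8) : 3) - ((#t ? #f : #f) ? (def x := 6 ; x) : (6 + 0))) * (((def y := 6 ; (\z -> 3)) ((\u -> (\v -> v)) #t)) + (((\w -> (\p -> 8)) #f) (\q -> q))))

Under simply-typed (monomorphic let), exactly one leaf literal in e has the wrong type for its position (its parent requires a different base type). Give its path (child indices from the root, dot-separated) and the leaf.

Answer: 0.0.0 : 1

Working:
  unify Int ~ Bool
  FAIL: mismatch Int ~ Bool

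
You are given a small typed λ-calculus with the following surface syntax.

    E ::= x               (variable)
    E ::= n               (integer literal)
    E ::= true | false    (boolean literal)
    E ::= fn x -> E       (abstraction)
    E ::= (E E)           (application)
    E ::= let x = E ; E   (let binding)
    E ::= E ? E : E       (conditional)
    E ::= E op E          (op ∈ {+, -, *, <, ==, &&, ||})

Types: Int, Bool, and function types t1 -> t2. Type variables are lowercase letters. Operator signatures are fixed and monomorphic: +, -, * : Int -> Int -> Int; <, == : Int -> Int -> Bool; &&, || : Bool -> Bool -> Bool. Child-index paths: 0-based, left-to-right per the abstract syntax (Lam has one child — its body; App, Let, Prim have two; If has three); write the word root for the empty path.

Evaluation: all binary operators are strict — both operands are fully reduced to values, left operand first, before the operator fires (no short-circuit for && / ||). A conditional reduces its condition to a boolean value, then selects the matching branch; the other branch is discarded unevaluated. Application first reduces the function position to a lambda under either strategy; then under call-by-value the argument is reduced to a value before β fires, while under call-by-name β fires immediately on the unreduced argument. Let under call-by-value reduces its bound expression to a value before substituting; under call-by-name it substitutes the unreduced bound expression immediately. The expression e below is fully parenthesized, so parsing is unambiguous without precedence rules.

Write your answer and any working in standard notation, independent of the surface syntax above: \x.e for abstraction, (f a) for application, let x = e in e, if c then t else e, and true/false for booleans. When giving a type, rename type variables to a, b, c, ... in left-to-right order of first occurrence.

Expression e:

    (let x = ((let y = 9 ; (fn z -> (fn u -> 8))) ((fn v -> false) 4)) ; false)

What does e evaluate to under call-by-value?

Trace:
step 0: (let x = ((let y = 9 in (\z.(\u.8))) ((\v.false) 4)) in false)
step 1: [let@0.0] (let x = ((\z.(\u.8)) ((\v.false) 4)) in false)
step 2: [beta@0.1] (let x = ((\z.(\u.8)) false) in false)
step 3: [beta@0] (let x = (\u.8) in false)
step 4: [let@root] false

Answer: false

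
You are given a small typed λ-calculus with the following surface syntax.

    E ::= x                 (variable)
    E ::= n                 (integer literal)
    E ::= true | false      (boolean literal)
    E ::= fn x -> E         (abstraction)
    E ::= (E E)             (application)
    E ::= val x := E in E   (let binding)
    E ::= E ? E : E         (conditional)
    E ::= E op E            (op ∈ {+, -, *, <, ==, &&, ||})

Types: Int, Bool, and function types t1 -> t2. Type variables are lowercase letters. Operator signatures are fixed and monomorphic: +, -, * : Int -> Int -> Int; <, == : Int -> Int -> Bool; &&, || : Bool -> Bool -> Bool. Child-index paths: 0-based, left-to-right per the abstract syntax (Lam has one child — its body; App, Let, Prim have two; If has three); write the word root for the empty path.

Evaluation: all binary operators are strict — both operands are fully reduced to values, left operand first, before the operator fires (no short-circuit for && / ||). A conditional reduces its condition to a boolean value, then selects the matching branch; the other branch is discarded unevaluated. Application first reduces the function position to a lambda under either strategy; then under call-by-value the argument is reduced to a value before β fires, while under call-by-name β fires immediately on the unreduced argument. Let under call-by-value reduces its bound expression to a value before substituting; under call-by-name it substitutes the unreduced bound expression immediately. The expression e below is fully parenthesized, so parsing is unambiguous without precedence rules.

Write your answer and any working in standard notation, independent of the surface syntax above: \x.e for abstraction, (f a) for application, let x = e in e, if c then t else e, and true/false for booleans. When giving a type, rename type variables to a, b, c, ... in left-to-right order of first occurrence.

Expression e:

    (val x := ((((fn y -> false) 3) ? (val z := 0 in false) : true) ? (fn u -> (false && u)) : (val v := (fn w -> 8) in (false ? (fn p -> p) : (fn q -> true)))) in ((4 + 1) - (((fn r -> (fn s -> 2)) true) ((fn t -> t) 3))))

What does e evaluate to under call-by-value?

Trace:
step 0: (let x = (if (if ((\y.false) 3) then (let z = 0 in false) else true) then (\u.(false && u)) else (let v = (\w.8) in (if false then (\p.p) else (\q.true)))) in ((4 + 1) - (((\r.(\s.2)) true) ((\t.t) 3))))
step 1: [beta@0.0.0] (let x = (if (if false then (let z = 0 in false) else true) then (\u.(false && u)) else (let v = (\w.8) in (if false then (\p.p) else (\q.true)))) in ((4 + 1) - (((\r.(\s.2)) true) ((\t.t) 3))))
step 2: [if@0.0] (let x = (if true then (\u.(false && u)) else (let v = (\w.8) in (if false then (\p.p) else (\q.true)))) in ((4 + 1) - (((\r.(\s.2)) true) ((\t.t) 3))))
step 3: [if@0] (let x = (\u.(false && u)) in ((4 + 1) - (((\r.(\s.2)) true) ((\t.t) 3))))
step 4: [let@root] ((4 + 1) - (((\r.(\s.2)) true) ((\t.t) 3)))
step 5: [delta@0] (5 - (((\r.(\s.2)) true) ((\t.t) 3)))
step 6: [beta@1.0] (5 - ((\s.2) ((\t.t) 3)))
step 7: [beta@1.1] (5 - ((\s.2) 3))
step 8: [beta@1] (5 - 2)
step 9: [delta@root] 3

Answer: 3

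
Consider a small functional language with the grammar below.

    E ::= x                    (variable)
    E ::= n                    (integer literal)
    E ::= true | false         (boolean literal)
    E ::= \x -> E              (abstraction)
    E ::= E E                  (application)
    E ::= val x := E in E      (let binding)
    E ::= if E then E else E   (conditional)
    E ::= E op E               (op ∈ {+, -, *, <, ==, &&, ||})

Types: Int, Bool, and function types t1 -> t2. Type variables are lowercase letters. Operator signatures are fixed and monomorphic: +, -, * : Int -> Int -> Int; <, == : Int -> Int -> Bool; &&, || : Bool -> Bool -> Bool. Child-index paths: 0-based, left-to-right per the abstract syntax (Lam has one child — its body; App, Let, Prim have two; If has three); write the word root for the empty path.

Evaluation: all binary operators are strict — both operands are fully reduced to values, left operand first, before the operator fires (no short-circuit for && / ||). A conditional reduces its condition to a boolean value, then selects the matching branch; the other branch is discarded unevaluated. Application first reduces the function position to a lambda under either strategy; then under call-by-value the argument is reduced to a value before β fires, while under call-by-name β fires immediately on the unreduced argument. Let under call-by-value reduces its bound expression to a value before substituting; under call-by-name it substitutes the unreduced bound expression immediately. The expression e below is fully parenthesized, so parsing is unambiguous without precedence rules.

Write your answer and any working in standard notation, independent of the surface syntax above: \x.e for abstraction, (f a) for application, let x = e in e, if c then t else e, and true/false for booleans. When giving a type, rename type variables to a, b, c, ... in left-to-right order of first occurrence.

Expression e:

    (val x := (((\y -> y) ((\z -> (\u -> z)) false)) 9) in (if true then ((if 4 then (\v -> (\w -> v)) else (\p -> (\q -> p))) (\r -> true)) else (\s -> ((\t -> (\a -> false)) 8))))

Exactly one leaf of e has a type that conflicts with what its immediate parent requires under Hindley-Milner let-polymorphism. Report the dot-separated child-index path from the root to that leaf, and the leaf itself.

Answer: 1.1.0.0 : 4

Trace:
y : a
\y._ : a -> a
z : b
\u._ : c -> b
\z._ : b -> c -> b
  unify b -> c -> b ~ Bool -> d
  unify b ~ Bool
  unify c -> Bool ~ d
_ _ : c -> Bool
  unify a -> a ~ (c -> Bool) -> e
  unify a ~ c -> Bool
  unify c -> Bool ~ e
_ _ : c -> Bool
  unify c -> Bool ~ Int -> f
  unify c ~ Int
  unify Bool ~ f
_ _ : Bool
let x : Bool
  unify Bool ~ Bool
  unify Int ~ Bool
  FAIL: mismatch Int ~ Bool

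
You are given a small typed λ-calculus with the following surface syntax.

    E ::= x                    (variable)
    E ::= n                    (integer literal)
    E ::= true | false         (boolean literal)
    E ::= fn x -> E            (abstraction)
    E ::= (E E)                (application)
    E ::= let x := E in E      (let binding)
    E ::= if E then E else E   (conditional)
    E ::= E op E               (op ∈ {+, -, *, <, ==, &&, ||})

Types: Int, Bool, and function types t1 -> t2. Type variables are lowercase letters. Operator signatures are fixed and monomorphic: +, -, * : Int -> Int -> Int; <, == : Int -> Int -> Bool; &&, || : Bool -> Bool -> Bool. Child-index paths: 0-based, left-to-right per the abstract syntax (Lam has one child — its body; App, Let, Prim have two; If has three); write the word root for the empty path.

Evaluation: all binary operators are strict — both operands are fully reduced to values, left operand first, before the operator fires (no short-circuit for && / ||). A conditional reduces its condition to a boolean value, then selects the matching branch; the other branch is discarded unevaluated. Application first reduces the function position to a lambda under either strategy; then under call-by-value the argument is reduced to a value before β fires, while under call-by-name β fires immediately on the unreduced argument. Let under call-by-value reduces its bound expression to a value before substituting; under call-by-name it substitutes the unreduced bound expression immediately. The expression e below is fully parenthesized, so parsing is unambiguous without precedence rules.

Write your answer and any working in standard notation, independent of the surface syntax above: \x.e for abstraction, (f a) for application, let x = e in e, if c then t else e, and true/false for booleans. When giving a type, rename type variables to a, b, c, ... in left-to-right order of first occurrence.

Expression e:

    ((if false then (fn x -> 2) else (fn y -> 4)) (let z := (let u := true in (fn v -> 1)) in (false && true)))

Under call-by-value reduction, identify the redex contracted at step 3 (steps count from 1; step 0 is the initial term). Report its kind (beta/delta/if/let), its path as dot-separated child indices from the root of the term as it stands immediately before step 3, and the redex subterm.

Answer: let at 1 : (let z = (\v.1) in (false && true))

Derivation:
step 0: ((if false then (\x.2) else (\y.4)) (let z = (let u = true in (\v.1)) in (false && true)))
step 1: [if@0] ((\y.4) (let z = (let u = true in (\v.1)) in (false && true)))
step 2: [let@1.0] ((\y.4) (let z = (\v.1) in (false && true)))
step 3: [let@1] ((\y.4) (false && true))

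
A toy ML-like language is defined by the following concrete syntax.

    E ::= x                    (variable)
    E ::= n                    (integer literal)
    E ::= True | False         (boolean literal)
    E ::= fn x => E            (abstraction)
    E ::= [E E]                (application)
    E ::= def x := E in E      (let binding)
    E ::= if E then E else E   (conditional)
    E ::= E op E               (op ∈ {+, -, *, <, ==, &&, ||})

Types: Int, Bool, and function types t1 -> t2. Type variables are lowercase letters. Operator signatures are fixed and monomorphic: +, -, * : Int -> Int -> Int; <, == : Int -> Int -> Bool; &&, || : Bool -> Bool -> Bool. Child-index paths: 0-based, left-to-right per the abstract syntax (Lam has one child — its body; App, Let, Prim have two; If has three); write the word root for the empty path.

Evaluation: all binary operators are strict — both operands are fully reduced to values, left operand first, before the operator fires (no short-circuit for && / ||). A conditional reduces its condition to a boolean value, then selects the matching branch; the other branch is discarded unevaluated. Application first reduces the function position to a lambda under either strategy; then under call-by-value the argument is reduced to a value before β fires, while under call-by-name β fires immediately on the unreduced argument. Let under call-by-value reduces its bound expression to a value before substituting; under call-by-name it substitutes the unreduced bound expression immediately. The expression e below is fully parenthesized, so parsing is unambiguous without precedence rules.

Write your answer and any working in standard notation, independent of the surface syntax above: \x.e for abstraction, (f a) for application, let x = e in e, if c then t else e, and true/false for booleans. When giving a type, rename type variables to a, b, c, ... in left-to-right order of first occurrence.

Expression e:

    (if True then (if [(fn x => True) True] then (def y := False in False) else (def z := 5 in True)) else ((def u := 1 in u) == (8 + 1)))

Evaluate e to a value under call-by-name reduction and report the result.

Answer: false

Trace:
step 0: (if true then (if ((\x.true) true) then (let y = false in false) else (let z = 5 in true)) else ((let u = 1 in u) == (8 + 1)))
step 1: [if@root] (if ((\x.true) true) then (let y = false in false) else (let z = 5 in true))
step 2: [beta@0] (if true then (let y = false in false) else (let z = 5 in true))
step 3: [if@root] (let y = false in false)
step 4: [let@root] false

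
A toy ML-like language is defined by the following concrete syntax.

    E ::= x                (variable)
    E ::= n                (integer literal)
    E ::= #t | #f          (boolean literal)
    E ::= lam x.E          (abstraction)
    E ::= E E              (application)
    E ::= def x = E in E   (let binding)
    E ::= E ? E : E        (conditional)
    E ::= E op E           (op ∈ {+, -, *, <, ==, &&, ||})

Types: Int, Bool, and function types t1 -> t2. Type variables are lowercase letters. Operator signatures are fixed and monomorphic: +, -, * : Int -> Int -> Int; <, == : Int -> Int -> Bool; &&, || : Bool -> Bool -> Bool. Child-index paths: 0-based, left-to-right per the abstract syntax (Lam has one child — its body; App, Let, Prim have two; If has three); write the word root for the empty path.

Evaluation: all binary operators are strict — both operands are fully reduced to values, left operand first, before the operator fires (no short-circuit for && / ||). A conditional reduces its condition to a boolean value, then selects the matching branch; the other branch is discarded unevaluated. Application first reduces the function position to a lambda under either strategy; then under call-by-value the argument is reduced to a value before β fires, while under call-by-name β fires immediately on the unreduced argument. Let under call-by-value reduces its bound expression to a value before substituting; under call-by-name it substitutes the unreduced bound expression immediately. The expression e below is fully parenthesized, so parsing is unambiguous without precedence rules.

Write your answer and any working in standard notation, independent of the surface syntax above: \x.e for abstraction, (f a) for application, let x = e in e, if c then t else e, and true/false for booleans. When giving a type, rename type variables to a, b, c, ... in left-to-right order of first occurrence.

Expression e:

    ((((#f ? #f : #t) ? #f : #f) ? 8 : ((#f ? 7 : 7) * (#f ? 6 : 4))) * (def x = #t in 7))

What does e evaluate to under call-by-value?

Working:
step 0: ((if (if (if false then false else true) then false else false) then 8 else ((if false then 7 else 7) * (if false then 6 else 4))) * (let x = true in 7))
step 1: [if@0.0.0] ((if (if true then false else false) then 8 else ((if false then 7 else 7) * (if false then 6 else 4))) * (let x = true in 7))
step 2: [if@0.0] ((if false then 8 else ((if false then 7 else 7) * (if false then 6 else 4))) * (let x = true in 7))
step 3: [if@0] (((if false then 7 else 7) * (if false then 6 else 4)) * (let x = true in 7))
step 4: [if@0.0] ((7 * (if false then 6 else 4)) * (let x = true in 7))
step 5: [if@0.1] ((7 * 4) * (let x = true in 7))
step 6: [delta@0] (28 * (let x = true in 7))
step 7: [let@1] (28 * 7)
step 8: [delta@root] 196

Answer: 196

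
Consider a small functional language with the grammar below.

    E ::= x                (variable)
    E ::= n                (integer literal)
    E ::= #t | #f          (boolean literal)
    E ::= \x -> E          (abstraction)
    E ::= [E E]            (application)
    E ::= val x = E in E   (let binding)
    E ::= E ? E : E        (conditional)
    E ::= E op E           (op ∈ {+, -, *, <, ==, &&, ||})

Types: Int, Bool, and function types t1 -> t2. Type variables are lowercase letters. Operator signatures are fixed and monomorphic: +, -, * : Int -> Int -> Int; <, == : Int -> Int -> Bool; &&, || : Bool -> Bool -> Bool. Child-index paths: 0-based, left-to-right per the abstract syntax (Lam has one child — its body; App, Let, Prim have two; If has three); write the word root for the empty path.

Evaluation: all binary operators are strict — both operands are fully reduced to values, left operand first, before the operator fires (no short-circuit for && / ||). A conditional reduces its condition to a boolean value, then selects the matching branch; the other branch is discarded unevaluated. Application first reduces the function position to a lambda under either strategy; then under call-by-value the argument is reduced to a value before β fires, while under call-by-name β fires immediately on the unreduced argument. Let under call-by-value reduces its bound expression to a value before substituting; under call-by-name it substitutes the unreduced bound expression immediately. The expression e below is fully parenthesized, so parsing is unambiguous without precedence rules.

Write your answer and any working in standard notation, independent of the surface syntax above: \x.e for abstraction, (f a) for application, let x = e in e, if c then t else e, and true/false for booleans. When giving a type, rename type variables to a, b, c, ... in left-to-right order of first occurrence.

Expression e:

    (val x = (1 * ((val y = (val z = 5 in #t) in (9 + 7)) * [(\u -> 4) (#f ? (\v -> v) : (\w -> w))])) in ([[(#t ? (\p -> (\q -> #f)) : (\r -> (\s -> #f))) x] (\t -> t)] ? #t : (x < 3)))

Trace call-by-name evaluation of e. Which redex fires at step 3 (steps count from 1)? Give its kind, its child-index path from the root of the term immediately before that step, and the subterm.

Working:
step 0: (let x = (1 * ((let y = (let z = 5 in true) in (9 + 7)) * ((\u.4) (if false then (\v.v) else (\w.w))))) in (if (((if true then (\p.(\q.false)) else (\r.(\s.false))) x) (\t.t)) then true else (x < 3)))
step 1: [let@root] (if (((if true then (\p.(\q.false)) else (\r.(\s.false))) (1 * ((let y = (let z = 5 in true) in (9 + 7)) * ((\u.4) (if false then (\v.v) else (\w.w)))))) (\t.t)) then true else ((1 * ((let y = (let z = 5 in true) in (9 + 7)) * ((\u.4) (if false then (\v.v) else (\w.w))))) < 3))
step 2: [if@0.0.0] (if (((\p.(\q.false)) (1 * ((let y = (let z = 5 in true) in (9 + 7)) * ((\u.4) (if false then (\v.v) else (\w.w)))))) (\t.t)) then true else ((1 * ((let y = (let z = 5 in true) in (9 + 7)) * ((\u.4) (if false then (\v.v) else (\w.w))))) < 3))
step 3: [beta@0.0] (if ((\q.false) (\t.t)) then true else ((1 * ((let y = (let z = 5 in true) in (9 + 7)) * ((\u.4) (if false then (\v.v) else (\w.w))))) < 3))

Answer: beta at 0.0 : ((\p.(\q.false)) (1 * ((let y = (let z = 5 in true) in (9 + 7)) * ((\u.4) (if false then (\v.v) else (\w.w))))))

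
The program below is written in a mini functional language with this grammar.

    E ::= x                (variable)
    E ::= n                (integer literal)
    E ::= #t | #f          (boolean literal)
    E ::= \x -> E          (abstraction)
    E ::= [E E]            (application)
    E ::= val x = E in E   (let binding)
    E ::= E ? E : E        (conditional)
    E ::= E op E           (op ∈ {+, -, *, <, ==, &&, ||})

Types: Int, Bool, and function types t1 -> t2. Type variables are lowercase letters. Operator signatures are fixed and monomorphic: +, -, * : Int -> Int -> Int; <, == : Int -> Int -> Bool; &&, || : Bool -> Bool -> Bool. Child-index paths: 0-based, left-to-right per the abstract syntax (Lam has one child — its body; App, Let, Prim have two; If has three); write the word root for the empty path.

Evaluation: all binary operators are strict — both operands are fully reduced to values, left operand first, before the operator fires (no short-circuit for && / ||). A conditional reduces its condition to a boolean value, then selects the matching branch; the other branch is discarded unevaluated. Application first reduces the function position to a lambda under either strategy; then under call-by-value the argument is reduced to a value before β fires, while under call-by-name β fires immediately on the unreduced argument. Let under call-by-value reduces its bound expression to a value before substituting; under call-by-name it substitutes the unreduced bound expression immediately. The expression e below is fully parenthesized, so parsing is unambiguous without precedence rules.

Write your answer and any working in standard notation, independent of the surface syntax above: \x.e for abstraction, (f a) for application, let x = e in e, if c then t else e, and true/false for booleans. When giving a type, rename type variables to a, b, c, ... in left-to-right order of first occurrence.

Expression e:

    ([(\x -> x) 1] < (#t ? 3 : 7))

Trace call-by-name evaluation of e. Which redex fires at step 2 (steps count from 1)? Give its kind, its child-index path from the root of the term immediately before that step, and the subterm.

Answer: if at 1 : (if true then 3 else 7)

Trace:
step 0: (((\x.x) 1) < (if true then 3 else 7))
step 1: [beta@0] (1 < (if true then 3 else 7))
step 2: [if@1] (1 < 3)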